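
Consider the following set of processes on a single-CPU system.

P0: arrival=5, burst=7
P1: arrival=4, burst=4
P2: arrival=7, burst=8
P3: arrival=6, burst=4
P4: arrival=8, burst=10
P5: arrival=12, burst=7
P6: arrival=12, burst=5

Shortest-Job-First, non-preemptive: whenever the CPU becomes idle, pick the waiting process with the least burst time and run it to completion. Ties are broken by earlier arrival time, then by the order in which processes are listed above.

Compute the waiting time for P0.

Schedule: | idle 0-4 | P1 4-8 | P3 8-12 | P6 12-17 | P0 17-24 | P5 24-31 | P2 31-39 | P4 39-49 |
Completion: P0=24  P1=8  P2=39  P3=12  P4=49  P5=31  P6=17
Turnaround (C−A): P0=19  P1=4  P2=32  P3=6  P4=41  P5=19  P6=5
Waiting(P0) = turnaround − burst = 19 − 7 = 12

12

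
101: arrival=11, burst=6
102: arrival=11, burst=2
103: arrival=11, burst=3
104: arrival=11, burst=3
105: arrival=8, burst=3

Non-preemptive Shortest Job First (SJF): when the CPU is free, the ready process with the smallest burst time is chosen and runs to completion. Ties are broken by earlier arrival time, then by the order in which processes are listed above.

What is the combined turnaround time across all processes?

Timeline: | idle 0-8 | 105 8-11 | 102 11-13 | 103 13-16 | 104 16-19 | 101 19-25 |
Completion: 101=25  102=13  103=16  104=19  105=11
Turnaround (C−A): 101=14  102=2  103=5  104=8  105=3
Turnaround = completion − arrival: 101=14, 102=2, 103=5, 104=8, 105=3
Total turnaround = 14 + 2 + 5 + 8 + 3 = 32

32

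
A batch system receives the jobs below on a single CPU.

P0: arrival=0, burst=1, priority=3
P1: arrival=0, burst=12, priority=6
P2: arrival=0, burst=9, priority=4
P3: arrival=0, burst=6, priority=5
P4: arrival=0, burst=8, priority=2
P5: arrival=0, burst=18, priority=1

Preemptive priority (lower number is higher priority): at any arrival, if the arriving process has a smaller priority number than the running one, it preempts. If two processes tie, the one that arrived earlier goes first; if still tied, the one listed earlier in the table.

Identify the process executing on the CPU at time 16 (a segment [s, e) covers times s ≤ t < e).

Schedule: | P5 0-18 | P4 18-26 | P0 26-27 | P2 27-36 | P3 36-42 | P1 42-54 |
Completion: P0=27  P1=54  P2=36  P3=42  P4=26  P5=18
Turnaround (C−A): P0=27  P1=54  P2=36  P3=42  P4=26  P5=18

P5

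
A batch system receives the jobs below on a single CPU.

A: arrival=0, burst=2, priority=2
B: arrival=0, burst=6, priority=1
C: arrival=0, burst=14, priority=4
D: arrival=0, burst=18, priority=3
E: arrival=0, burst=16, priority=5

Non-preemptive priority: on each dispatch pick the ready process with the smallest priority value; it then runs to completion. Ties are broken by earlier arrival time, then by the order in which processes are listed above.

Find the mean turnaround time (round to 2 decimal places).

27.20

Timeline: | B 0-6 | A 6-8 | D 8-26 | C 26-40 | E 40-56 |
Completion: A=8  B=6  C=40  D=26  E=56
Turnaround (C−A): A=8  B=6  C=40  D=26  E=56
Turnaround times: A=8, B=6, C=40, D=26, E=56
Average turnaround = (8+6+40+26+56) / 5 = 136/5 = 27.20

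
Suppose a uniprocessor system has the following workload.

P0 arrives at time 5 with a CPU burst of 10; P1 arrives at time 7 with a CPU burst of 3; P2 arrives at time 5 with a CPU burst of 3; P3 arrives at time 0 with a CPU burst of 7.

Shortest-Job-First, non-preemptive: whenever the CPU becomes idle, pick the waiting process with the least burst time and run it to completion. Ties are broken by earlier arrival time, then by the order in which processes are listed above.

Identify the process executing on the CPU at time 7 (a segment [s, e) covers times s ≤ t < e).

P2

Timeline: | P3 0-7 | P2 7-10 | P1 10-13 | P0 13-23 |
Completion: P0=23  P1=13  P2=10  P3=7
Turnaround (C−A): P0=18  P1=6  P2=5  P3=7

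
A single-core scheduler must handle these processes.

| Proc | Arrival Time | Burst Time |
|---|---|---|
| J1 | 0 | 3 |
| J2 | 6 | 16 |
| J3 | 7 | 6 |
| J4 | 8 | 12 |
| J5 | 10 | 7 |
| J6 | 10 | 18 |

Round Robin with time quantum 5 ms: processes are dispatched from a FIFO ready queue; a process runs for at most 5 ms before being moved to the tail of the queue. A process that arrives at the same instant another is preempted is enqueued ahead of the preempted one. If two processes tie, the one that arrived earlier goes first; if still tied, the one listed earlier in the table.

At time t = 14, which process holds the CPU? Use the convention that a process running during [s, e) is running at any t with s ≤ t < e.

J3

Timeline: | J1 0-3 | idle 3-6 | J2 6-11 | J3 11-16 | J4 16-21 | J5 21-26 | J6 26-31 | J2 31-36 | J3 36-37 | J4 37-42 | J5 42-44 | J6 44-49 | J2 49-54 | J4 54-56 | J6 56-61 | J2 61-62 | J6 62-65 |
Completion: J1=3  J2=62  J3=37  J4=56  J5=44  J6=65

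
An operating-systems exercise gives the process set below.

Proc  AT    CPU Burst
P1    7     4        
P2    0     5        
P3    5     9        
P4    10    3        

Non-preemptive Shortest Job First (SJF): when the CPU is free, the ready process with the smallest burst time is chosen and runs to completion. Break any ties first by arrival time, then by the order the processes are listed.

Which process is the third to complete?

Timeline: | P2 0-5 | P3 5-14 | P4 14-17 | P1 17-21 |
Completion: P1=21  P2=5  P3=14  P4=17
Turnaround (C−A): P1=14  P2=5  P3=9  P4=7
Finish order: P2 → P3 → P4 → P1

P4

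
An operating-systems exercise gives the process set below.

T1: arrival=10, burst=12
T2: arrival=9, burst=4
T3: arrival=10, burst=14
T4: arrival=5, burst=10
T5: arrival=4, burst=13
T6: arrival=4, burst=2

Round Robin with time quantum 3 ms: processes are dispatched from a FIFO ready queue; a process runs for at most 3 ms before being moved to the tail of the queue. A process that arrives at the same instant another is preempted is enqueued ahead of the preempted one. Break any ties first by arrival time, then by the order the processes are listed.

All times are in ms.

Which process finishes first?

T6

Gantt: | idle 0-4 | T5 4-7 | T6 7-9 | T4 9-12 | T5 12-15 | T2 15-18 | T1 18-21 | T3 21-24 | T4 24-27 | T5 27-30 | T2 30-31 | T1 31-34 | T3 34-37 | T4 37-40 | T5 40-43 | T1 43-46 | T3 46-49 | T4 49-50 | T5 50-51 | T1 51-54 | T3 54-59 |
Completion: T1=54  T2=31  T3=59  T4=50  T5=51  T6=9
Turnaround (C−A): T1=44  T2=22  T3=49  T4=45  T5=47  T6=5
Finish order: T6 → T2 → T4 → T5 → T1 → T3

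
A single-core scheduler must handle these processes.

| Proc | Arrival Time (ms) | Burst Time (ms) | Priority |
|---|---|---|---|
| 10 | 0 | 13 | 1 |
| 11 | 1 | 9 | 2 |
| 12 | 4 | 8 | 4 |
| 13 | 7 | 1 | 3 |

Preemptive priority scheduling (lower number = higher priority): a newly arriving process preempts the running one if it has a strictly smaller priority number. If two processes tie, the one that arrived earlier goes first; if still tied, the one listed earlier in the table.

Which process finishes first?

10

Schedule: | 10 0-13 | 11 13-22 | 13 22-23 | 12 23-31 |
Completion: 10=13  11=22  12=31  13=23
Finish order: 10 → 11 → 13 → 12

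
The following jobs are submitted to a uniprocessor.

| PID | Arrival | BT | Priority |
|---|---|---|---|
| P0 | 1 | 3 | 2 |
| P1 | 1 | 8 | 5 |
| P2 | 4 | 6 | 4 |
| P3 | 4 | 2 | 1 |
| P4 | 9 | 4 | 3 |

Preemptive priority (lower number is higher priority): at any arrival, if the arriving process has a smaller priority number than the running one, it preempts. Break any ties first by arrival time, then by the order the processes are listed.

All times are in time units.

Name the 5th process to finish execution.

P1

Schedule: | idle 0-1 | P0 1-4 | P3 4-6 | P2 6-9 | P4 9-13 | P2 13-16 | P1 16-24 |
Completion: P0=4  P1=24  P2=16  P3=6  P4=13
Turnaround (C−A): P0=3  P1=23  P2=12  P3=2  P4=4
Finish order: P0 → P3 → P4 → P2 → P1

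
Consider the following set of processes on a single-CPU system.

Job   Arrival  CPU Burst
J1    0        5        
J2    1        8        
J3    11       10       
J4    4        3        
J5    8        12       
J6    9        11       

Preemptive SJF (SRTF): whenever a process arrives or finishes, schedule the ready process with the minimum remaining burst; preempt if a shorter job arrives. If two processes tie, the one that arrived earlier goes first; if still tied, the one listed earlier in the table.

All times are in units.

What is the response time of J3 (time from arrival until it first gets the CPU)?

Timeline: | J1 0-5 | J4 5-8 | J2 8-16 | J3 16-26 | J6 26-37 | J5 37-49 |
Completion: J1=5  J2=16  J3=26  J4=8  J5=49  J6=37
Turnaround (C−A): J1=5  J2=15  J3=15  J4=4  J5=41  J6=28
Response(J3) = first start − arrival = 16 − 11 = 5

5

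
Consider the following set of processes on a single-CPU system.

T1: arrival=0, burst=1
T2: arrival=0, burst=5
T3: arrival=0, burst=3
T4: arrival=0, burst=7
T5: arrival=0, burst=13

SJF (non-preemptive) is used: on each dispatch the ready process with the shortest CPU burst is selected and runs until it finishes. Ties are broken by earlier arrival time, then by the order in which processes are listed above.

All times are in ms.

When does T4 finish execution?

Schedule: | T1 0-1 | T3 1-4 | T2 4-9 | T4 9-16 | T5 16-29 |
Completion: T1=1  T2=9  T3=4  T4=16  T5=29
Turnaround (C−A): T1=1  T2=9  T3=4  T4=16  T5=29

16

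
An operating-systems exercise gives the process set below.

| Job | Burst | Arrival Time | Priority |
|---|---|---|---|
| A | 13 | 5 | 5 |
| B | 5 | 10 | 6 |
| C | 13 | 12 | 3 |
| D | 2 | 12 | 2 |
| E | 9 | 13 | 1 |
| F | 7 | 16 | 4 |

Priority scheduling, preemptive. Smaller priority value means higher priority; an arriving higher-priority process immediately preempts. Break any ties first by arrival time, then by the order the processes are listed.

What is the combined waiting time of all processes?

Gantt: | idle 0-5 | A 5-12 | D 12-13 | E 13-22 | D 22-23 | C 23-36 | F 36-43 | A 43-49 | B 49-54 |
Completion: A=49  B=54  C=36  D=23  E=22  F=43
Turnaround (C−A): A=44  B=44  C=24  D=11  E=9  F=27
Waiting = turnaround − burst: A=31, B=39, C=11, D=9, E=0, F=20
Total waiting = 31 + 39 + 11 + 9 + 0 + 20 = 110

110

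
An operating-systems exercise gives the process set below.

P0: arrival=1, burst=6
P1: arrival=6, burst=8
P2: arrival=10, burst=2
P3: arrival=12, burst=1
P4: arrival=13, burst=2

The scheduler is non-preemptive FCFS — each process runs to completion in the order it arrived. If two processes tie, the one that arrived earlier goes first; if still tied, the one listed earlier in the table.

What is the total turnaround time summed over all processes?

Gantt: | idle 0-1 | P0 1-7 | P1 7-15 | P2 15-17 | P3 17-18 | P4 18-20 |
Completion: P0=7  P1=15  P2=17  P3=18  P4=20
Turnaround (C−A): P0=6  P1=9  P2=7  P3=6  P4=7
Turnaround = completion − arrival: P0=6, P1=9, P2=7, P3=6, P4=7
Total turnaround = 6 + 9 + 7 + 6 + 7 = 35

35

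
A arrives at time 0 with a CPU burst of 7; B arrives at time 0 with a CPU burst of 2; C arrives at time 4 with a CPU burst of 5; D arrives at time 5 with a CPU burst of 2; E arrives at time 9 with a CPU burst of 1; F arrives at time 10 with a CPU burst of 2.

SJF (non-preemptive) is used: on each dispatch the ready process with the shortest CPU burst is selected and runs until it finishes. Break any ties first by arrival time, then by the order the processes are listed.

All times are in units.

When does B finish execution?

Timeline: | B 0-2 | A 2-9 | E 9-10 | D 10-12 | F 12-14 | C 14-19 |
Completion: A=9  B=2  C=19  D=12  E=10  F=14
Turnaround (C−A): A=9  B=2  C=15  D=7  E=1  F=4

2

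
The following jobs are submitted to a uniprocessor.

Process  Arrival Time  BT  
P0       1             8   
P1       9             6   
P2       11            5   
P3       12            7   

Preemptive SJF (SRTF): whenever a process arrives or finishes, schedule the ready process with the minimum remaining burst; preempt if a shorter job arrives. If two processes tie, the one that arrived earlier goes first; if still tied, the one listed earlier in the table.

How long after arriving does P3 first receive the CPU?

Schedule: | idle 0-1 | P0 1-9 | P1 9-15 | P2 15-20 | P3 20-27 |
Completion: P0=9  P1=15  P2=20  P3=27
Turnaround (C−A): P0=8  P1=6  P2=9  P3=15
Response(P3) = first start − arrival = 20 − 12 = 8

8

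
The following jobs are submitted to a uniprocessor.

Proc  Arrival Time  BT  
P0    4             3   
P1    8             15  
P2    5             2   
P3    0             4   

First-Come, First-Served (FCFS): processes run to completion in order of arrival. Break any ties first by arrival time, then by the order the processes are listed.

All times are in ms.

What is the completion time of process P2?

Gantt: | P3 0-4 | P0 4-7 | P2 7-9 | P1 9-24 |
Completion: P0=7  P1=24  P2=9  P3=4

9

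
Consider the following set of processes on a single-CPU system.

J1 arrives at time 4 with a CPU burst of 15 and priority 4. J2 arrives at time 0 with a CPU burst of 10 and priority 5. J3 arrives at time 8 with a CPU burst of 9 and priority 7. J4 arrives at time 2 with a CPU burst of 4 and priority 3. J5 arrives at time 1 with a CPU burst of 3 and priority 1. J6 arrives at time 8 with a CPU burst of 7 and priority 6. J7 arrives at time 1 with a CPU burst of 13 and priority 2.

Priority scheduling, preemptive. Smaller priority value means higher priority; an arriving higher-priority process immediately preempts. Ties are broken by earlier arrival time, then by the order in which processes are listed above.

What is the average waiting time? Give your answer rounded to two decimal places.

Timeline: | J2 0-1 | J5 1-4 | J7 4-17 | J4 17-21 | J1 21-36 | J2 36-45 | J6 45-52 | J3 52-61 |
Completion: J1=36  J2=45  J3=61  J4=21  J5=4  J6=52  J7=17
Waiting times: J1=17, J2=35, J3=44, J4=15, J5=0, J6=37, J7=3
Average waiting = (17+35+44+15+0+37+3) / 7 = 151/7 = 21.57

21.57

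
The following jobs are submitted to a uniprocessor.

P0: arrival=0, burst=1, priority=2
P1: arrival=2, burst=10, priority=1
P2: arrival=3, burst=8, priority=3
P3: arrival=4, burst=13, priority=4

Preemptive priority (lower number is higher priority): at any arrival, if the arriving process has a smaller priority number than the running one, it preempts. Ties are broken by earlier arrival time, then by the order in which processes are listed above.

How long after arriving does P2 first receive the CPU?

Schedule: | P0 0-1 | idle 1-2 | P1 2-12 | P2 12-20 | P3 20-33 |
Completion: P0=1  P1=12  P2=20  P3=33
Turnaround (C−A): P0=1  P1=10  P2=17  P3=29
Response(P2) = first start − arrival = 12 − 3 = 9

9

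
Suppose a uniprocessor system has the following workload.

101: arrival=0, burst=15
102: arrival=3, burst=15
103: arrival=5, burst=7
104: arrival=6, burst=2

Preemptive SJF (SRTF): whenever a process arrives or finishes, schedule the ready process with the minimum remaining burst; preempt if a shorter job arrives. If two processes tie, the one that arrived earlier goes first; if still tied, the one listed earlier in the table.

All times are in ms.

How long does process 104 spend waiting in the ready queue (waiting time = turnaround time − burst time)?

0

Gantt: | 101 0-5 | 103 5-6 | 104 6-8 | 103 8-14 | 101 14-24 | 102 24-39 |
Completion: 101=24  102=39  103=14  104=8
Waiting(104) = turnaround − burst = 2 − 2 = 0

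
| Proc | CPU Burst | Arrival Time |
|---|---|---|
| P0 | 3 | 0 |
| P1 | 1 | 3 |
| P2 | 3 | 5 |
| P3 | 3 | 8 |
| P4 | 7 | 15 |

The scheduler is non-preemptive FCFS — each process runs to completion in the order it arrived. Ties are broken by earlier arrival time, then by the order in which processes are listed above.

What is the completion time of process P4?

Schedule: | P0 0-3 | P1 3-4 | idle 4-5 | P2 5-8 | P3 8-11 | idle 11-15 | P4 15-22 |
Completion: P0=3  P1=4  P2=8  P3=11  P4=22
Turnaround (C−A): P0=3  P1=1  P2=3  P3=3  P4=7

22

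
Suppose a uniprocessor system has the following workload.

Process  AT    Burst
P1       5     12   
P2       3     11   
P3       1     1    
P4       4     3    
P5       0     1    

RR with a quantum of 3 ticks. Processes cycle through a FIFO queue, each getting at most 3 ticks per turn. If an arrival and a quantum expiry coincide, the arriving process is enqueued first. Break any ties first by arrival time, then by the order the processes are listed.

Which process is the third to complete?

Gantt: | P5 0-1 | P3 1-2 | idle 2-3 | P2 3-6 | P4 6-9 | P1 9-12 | P2 12-15 | P1 15-18 | P2 18-21 | P1 21-24 | P2 24-26 | P1 26-29 |
Completion: P1=29  P2=26  P3=2  P4=9  P5=1
Turnaround (C−A): P1=24  P2=23  P3=1  P4=5  P5=1
Finish order: P5 → P3 → P4 → P2 → P1

P4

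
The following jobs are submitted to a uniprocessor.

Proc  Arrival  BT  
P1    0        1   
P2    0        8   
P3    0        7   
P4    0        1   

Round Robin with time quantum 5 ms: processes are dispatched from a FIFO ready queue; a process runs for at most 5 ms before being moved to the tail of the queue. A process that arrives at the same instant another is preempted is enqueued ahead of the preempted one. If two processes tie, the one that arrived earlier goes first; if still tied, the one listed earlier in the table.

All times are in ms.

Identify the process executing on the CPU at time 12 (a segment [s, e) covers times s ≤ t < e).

Gantt: | P1 0-1 | P2 1-6 | P3 6-11 | P4 11-12 | P2 12-15 | P3 15-17 |
Completion: P1=1  P2=15  P3=17  P4=12
Turnaround (C−A): P1=1  P2=15  P3=17  P4=12

P2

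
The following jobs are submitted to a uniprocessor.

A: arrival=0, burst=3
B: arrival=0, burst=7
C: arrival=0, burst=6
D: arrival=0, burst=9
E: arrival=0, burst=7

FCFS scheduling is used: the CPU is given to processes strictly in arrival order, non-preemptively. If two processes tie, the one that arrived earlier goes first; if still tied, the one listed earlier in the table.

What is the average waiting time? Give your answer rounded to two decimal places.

Timeline: | A 0-3 | B 3-10 | C 10-16 | D 16-25 | E 25-32 |
Completion: A=3  B=10  C=16  D=25  E=32
Turnaround (C−A): A=3  B=10  C=16  D=25  E=32
Waiting times: A=0, B=3, C=10, D=16, E=25
Average waiting = (0+3+10+16+25) / 5 = 54/5 = 10.80

10.80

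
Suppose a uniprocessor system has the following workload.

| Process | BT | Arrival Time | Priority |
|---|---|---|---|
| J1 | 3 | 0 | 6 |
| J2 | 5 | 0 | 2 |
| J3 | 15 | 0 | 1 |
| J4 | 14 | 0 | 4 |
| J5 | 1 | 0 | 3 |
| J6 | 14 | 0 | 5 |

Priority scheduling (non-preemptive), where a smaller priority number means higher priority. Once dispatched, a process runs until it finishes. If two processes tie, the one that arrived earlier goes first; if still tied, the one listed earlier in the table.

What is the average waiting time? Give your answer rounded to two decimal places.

23.33

Schedule: | J3 0-15 | J2 15-20 | J5 20-21 | J4 21-35 | J6 35-49 | J1 49-52 |
Completion: J1=52  J2=20  J3=15  J4=35  J5=21  J6=49
Waiting times: J1=49, J2=15, J3=0, J4=21, J5=20, J6=35
Average waiting = (49+15+0+21+20+35) / 6 = 140/6 = 23.33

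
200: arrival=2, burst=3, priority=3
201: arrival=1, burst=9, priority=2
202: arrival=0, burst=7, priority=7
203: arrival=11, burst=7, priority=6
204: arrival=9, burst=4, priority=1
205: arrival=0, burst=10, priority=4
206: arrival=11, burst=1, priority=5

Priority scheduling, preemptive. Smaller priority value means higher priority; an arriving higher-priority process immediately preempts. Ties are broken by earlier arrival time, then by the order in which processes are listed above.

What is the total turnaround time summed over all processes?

Timeline: | 205 0-1 | 201 1-9 | 204 9-13 | 201 13-14 | 200 14-17 | 205 17-26 | 206 26-27 | 203 27-34 | 202 34-41 |
Completion: 200=17  201=14  202=41  203=34  204=13  205=26  206=27
Turnaround (C−A): 200=15  201=13  202=41  203=23  204=4  205=26  206=16
Turnaround = completion − arrival: 200=15, 201=13, 202=41, 203=23, 204=4, 205=26, 206=16
Total turnaround = 15 + 13 + 41 + 23 + 4 + 26 + 16 = 138

138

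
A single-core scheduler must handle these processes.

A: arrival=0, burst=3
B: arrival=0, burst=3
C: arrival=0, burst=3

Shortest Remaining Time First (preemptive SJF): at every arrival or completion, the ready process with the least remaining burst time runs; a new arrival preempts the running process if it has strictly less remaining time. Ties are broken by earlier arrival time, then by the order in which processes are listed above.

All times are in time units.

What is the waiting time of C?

6

Timeline: | A 0-3 | B 3-6 | C 6-9 |
Completion: A=3  B=6  C=9
Waiting(C) = turnaround − burst = 9 − 3 = 6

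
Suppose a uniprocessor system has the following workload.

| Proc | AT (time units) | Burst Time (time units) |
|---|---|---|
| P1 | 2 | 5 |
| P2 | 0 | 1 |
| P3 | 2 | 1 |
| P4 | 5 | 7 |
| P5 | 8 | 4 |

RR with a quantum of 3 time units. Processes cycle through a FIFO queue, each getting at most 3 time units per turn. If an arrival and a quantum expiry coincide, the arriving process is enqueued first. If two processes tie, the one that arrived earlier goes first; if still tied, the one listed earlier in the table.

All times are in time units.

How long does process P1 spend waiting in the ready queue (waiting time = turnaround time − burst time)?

Timeline: | P2 0-1 | idle 1-2 | P1 2-5 | P3 5-6 | P4 6-9 | P1 9-11 | P5 11-14 | P4 14-17 | P5 17-18 | P4 18-19 |
Completion: P1=11  P2=1  P3=6  P4=19  P5=18
Waiting(P1) = turnaround − burst = 9 − 5 = 4

4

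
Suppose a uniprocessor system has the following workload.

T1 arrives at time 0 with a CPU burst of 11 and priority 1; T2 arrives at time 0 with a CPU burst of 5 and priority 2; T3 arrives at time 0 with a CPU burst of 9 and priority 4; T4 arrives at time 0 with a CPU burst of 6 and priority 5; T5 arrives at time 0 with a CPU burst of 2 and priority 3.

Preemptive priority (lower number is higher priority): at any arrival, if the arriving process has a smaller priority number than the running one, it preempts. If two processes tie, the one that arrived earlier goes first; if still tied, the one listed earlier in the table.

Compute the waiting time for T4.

27

Gantt: | T1 0-11 | T2 11-16 | T5 16-18 | T3 18-27 | T4 27-33 |
Completion: T1=11  T2=16  T3=27  T4=33  T5=18
Turnaround (C−A): T1=11  T2=16  T3=27  T4=33  T5=18
Waiting(T4) = turnaround − burst = 33 − 6 = 27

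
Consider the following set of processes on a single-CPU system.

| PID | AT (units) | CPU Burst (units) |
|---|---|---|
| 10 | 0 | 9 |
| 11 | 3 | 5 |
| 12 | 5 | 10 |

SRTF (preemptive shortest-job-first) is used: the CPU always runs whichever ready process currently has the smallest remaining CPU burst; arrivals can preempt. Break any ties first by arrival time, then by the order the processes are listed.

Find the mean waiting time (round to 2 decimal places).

Schedule: | 10 0-3 | 11 3-8 | 10 8-14 | 12 14-24 |
Completion: 10=14  11=8  12=24
Waiting times: 10=5, 11=0, 12=9
Average waiting = (5+0+9) / 3 = 14/3 = 4.67

4.67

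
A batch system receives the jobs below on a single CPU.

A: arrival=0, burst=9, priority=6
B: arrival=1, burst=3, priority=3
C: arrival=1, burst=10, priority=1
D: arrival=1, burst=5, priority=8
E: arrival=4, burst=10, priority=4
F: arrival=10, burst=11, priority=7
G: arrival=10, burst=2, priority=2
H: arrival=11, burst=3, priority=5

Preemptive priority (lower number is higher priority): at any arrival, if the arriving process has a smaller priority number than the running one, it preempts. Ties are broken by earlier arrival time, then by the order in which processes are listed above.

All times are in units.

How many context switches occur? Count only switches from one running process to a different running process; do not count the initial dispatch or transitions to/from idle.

8

Schedule: | A 0-1 | C 1-11 | G 11-13 | B 13-16 | E 16-26 | H 26-29 | A 29-37 | F 37-48 | D 48-53 |
Completion: A=37  B=16  C=11  D=53  E=26  F=48  G=13  H=29
Turnaround (C−A): A=37  B=15  C=10  D=52  E=22  F=38  G=3  H=18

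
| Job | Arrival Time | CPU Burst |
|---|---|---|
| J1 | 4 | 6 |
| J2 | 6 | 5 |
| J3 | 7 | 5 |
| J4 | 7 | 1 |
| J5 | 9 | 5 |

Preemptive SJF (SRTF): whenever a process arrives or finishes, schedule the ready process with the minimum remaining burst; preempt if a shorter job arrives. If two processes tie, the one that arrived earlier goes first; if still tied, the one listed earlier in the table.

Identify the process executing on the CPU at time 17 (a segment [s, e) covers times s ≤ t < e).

J3

Schedule: | idle 0-4 | J1 4-7 | J4 7-8 | J1 8-11 | J2 11-16 | J3 16-21 | J5 21-26 |
Completion: J1=11  J2=16  J3=21  J4=8  J5=26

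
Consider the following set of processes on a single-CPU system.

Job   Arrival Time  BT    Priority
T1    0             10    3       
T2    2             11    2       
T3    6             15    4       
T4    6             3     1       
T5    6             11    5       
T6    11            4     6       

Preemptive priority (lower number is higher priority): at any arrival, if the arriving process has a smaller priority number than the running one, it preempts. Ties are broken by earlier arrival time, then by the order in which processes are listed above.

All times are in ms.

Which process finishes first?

Timeline: | T1 0-2 | T2 2-6 | T4 6-9 | T2 9-16 | T1 16-24 | T3 24-39 | T5 39-50 | T6 50-54 |
Completion: T1=24  T2=16  T3=39  T4=9  T5=50  T6=54
Finish order: T4 → T2 → T1 → T3 → T5 → T6

T4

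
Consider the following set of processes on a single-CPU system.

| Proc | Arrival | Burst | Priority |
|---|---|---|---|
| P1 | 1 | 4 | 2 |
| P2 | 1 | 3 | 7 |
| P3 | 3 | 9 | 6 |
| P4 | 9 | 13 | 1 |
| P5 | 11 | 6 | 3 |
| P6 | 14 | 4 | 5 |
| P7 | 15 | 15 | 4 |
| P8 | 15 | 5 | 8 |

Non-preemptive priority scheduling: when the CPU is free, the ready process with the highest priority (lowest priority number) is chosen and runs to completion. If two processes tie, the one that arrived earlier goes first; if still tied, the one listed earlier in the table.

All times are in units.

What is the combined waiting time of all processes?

166

Timeline: | idle 0-1 | P1 1-5 | P3 5-14 | P4 14-27 | P5 27-33 | P7 33-48 | P6 48-52 | P2 52-55 | P8 55-60 |
Completion: P1=5  P2=55  P3=14  P4=27  P5=33  P6=52  P7=48  P8=60
Turnaround (C−A): P1=4  P2=54  P3=11  P4=18  P5=22  P6=38  P7=33  P8=45
Waiting = turnaround − burst: P1=0, P2=51, P3=2, P4=5, P5=16, P6=34, P7=18, P8=40
Total waiting = 0 + 51 + 2 + 5 + 16 + 34 + 18 + 40 = 166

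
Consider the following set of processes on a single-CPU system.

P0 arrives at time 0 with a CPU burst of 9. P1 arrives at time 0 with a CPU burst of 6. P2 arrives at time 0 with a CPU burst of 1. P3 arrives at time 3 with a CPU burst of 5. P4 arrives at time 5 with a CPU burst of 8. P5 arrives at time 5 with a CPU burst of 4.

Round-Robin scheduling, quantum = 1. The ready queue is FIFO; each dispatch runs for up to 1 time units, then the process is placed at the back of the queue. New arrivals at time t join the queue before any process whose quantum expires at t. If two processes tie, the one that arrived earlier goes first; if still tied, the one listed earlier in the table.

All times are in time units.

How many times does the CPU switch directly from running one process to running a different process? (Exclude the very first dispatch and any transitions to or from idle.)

31

Timeline: | P0 0-1 | P1 1-2 | P2 2-3 | P0 3-4 | P1 4-5 | P3 5-6 | P0 6-7 | P4 7-8 | P5 8-9 | P1 9-10 | P3 10-11 | P0 11-12 | P4 12-13 | P5 13-14 | P1 14-15 | P3 15-16 | P0 16-17 | P4 17-18 | P5 18-19 | P1 19-20 | P3 20-21 | P0 21-22 | P4 22-23 | P5 23-24 | P1 24-25 | P3 25-26 | P0 26-27 | P4 27-28 | P0 28-29 | P4 29-30 | P0 30-31 | P4 31-33 |
Completion: P0=31  P1=25  P2=3  P3=26  P4=33  P5=24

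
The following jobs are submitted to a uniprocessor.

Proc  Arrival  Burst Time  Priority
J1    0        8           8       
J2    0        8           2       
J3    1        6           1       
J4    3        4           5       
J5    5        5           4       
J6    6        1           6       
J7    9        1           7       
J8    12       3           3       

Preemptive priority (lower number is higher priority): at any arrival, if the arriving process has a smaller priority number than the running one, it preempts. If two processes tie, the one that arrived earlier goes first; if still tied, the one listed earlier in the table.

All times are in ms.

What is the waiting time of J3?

0

Gantt: | J2 0-1 | J3 1-7 | J2 7-14 | J8 14-17 | J5 17-22 | J4 22-26 | J6 26-27 | J7 27-28 | J1 28-36 |
Completion: J1=36  J2=14  J3=7  J4=26  J5=22  J6=27  J7=28  J8=17
Turnaround (C−A): J1=36  J2=14  J3=6  J4=23  J5=17  J6=21  J7=19  J8=5
Waiting(J3) = turnaround − burst = 6 − 6 = 0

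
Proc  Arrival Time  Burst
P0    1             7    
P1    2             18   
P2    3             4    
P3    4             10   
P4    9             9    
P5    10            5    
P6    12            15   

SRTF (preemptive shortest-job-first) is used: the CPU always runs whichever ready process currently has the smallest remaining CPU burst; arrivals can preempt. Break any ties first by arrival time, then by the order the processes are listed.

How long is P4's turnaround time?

Gantt: | idle 0-1 | P0 1-3 | P2 3-7 | P0 7-12 | P5 12-17 | P4 17-26 | P3 26-36 | P6 36-51 | P1 51-69 |
Completion: P0=12  P1=69  P2=7  P3=36  P4=26  P5=17  P6=51
Turnaround(P4) = completion − arrival = 26 − 9 = 17

17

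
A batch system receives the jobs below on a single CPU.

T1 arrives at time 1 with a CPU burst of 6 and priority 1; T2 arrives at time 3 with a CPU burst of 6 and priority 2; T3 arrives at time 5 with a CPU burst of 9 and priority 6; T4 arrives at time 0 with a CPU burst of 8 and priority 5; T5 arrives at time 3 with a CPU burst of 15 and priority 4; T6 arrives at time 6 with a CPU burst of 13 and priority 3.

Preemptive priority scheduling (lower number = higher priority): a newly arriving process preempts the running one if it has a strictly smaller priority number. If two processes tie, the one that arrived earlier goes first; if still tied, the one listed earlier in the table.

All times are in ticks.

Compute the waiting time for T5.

23

Timeline: | T4 0-1 | T1 1-7 | T2 7-13 | T6 13-26 | T5 26-41 | T4 41-48 | T3 48-57 |
Completion: T1=7  T2=13  T3=57  T4=48  T5=41  T6=26
Waiting(T5) = turnaround − burst = 38 − 15 = 23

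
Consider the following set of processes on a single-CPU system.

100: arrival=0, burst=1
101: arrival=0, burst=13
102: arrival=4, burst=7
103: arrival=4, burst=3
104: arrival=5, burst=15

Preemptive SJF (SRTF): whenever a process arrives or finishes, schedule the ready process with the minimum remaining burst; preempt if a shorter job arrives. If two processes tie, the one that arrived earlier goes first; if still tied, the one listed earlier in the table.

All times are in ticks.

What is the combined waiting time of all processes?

Gantt: | 100 0-1 | 101 1-4 | 103 4-7 | 102 7-14 | 101 14-24 | 104 24-39 |
Completion: 100=1  101=24  102=14  103=7  104=39
Turnaround (C−A): 100=1  101=24  102=10  103=3  104=34
Waiting = turnaround − burst: 100=0, 101=11, 102=3, 103=0, 104=19
Total waiting = 0 + 11 + 3 + 0 + 19 = 33

33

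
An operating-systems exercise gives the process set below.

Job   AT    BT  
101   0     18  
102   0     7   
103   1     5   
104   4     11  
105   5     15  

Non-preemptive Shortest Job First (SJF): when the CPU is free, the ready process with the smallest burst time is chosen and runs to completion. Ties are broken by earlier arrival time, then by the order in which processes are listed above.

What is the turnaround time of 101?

56

Timeline: | 102 0-7 | 103 7-12 | 104 12-23 | 105 23-38 | 101 38-56 |
Completion: 101=56  102=7  103=12  104=23  105=38
Turnaround (C−A): 101=56  102=7  103=11  104=19  105=33
Turnaround(101) = completion − arrival = 56 − 0 = 56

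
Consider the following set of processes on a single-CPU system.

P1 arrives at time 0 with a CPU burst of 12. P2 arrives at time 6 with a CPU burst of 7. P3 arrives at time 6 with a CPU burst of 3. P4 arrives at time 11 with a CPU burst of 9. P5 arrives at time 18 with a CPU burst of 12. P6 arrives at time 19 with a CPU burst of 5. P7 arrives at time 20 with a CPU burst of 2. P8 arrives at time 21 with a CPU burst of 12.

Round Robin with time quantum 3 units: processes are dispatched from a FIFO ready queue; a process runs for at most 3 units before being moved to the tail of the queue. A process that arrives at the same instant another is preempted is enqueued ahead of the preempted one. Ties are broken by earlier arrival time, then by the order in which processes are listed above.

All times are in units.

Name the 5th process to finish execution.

P6

Timeline: | P1 0-6 | P2 6-9 | P3 9-12 | P1 12-15 | P2 15-18 | P4 18-21 | P1 21-24 | P5 24-27 | P2 27-28 | P6 28-31 | P7 31-33 | P8 33-36 | P4 36-39 | P5 39-42 | P6 42-44 | P8 44-47 | P4 47-50 | P5 50-53 | P8 53-56 | P5 56-59 | P8 59-62 |
Completion: P1=24  P2=28  P3=12  P4=50  P5=59  P6=44  P7=33  P8=62
Turnaround (C−A): P1=24  P2=22  P3=6  P4=39  P5=41  P6=25  P7=13  P8=41
Finish order: P3 → P1 → P2 → P7 → P6 → P4 → P5 → P8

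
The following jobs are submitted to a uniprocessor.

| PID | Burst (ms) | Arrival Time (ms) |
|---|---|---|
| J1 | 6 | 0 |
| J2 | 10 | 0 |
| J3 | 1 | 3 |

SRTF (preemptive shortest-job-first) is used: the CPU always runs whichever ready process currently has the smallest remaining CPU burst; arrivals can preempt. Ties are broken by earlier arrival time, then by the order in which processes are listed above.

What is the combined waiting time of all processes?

8

Schedule: | J1 0-3 | J3 3-4 | J1 4-7 | J2 7-17 |
Completion: J1=7  J2=17  J3=4
Waiting = turnaround − burst: J1=1, J2=7, J3=0
Total waiting = 1 + 7 + 0 = 8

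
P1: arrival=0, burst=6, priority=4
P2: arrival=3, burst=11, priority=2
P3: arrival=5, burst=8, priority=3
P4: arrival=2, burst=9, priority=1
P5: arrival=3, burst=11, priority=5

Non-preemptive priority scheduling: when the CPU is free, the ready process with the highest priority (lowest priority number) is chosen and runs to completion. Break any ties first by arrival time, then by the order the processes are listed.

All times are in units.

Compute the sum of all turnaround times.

113

Gantt: | P1 0-6 | P4 6-15 | P2 15-26 | P3 26-34 | P5 34-45 |
Completion: P1=6  P2=26  P3=34  P4=15  P5=45
Turnaround (C−A): P1=6  P2=23  P3=29  P4=13  P5=42
Turnaround = completion − arrival: P1=6, P2=23, P3=29, P4=13, P5=42
Total turnaround = 6 + 23 + 29 + 13 + 42 = 113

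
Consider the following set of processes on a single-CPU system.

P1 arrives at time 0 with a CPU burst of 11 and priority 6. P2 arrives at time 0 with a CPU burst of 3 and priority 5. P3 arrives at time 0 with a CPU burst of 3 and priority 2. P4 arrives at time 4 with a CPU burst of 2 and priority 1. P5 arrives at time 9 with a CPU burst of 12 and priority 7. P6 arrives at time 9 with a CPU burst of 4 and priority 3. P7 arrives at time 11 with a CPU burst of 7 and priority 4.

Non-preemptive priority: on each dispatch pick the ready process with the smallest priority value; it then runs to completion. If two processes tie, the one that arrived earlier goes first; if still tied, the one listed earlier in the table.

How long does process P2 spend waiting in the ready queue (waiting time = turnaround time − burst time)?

Gantt: | P3 0-3 | P2 3-6 | P4 6-8 | P1 8-19 | P6 19-23 | P7 23-30 | P5 30-42 |
Completion: P1=19  P2=6  P3=3  P4=8  P5=42  P6=23  P7=30
Turnaround (C−A): P1=19  P2=6  P3=3  P4=4  P5=33  P6=14  P7=19
Waiting(P2) = turnaround − burst = 6 − 3 = 3

3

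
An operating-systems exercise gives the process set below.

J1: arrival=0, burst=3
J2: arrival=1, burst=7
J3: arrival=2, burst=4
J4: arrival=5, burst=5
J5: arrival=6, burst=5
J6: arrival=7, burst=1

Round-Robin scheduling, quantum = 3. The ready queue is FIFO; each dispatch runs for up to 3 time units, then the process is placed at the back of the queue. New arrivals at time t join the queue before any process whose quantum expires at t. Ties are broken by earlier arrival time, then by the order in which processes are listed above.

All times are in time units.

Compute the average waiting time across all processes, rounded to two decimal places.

Timeline: | J1 0-3 | J2 3-6 | J3 6-9 | J4 9-12 | J5 12-15 | J2 15-18 | J6 18-19 | J3 19-20 | J4 20-22 | J5 22-24 | J2 24-25 |
Completion: J1=3  J2=25  J3=20  J4=22  J5=24  J6=19
Turnaround (C−A): J1=3  J2=24  J3=18  J4=17  J5=18  J6=12
Waiting times: J1=0, J2=17, J3=14, J4=12, J5=13, J6=11
Average waiting = (0+17+14+12+13+11) / 6 = 67/6 = 11.17

11.17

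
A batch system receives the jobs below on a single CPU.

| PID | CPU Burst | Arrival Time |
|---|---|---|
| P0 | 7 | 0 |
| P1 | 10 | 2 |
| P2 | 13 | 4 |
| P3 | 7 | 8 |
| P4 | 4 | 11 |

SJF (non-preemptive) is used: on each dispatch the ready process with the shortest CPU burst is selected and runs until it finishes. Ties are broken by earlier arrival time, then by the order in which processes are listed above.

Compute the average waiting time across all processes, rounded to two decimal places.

Schedule: | P0 0-7 | P1 7-17 | P4 17-21 | P3 21-28 | P2 28-41 |
Completion: P0=7  P1=17  P2=41  P3=28  P4=21
Turnaround (C−A): P0=7  P1=15  P2=37  P3=20  P4=10
Waiting times: P0=0, P1=5, P2=24, P3=13, P4=6
Average waiting = (0+5+24+13+6) / 5 = 48/5 = 9.60

9.60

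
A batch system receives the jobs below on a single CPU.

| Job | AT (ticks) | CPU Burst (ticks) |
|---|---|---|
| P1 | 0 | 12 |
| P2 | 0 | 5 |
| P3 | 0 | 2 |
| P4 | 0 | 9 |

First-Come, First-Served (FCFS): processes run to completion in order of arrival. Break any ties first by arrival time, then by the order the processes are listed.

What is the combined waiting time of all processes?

Gantt: | P1 0-12 | P2 12-17 | P3 17-19 | P4 19-28 |
Completion: P1=12  P2=17  P3=19  P4=28
Turnaround (C−A): P1=12  P2=17  P3=19  P4=28
Waiting = turnaround − burst: P1=0, P2=12, P3=17, P4=19
Total waiting = 0 + 12 + 17 + 19 = 48

48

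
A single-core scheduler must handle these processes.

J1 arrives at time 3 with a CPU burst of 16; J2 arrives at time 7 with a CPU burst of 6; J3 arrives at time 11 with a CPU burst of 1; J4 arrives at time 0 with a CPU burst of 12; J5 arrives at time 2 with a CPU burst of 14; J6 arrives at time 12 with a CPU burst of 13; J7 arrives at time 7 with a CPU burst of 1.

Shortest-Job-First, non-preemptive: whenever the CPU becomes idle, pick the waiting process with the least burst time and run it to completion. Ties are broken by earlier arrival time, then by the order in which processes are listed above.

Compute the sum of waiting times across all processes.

Timeline: | J4 0-12 | J7 12-13 | J3 13-14 | J2 14-20 | J6 20-33 | J5 33-47 | J1 47-63 |
Completion: J1=63  J2=20  J3=14  J4=12  J5=47  J6=33  J7=13
Waiting = turnaround − burst: J1=44, J2=7, J3=2, J4=0, J5=31, J6=8, J7=5
Total waiting = 44 + 7 + 2 + 0 + 31 + 8 + 5 = 97

97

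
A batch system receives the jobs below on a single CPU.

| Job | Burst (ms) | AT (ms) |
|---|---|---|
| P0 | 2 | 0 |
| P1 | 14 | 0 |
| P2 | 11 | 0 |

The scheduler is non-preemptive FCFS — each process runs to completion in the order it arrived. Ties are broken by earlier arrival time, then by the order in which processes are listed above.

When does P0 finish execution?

Timeline: | P0 0-2 | P1 2-16 | P2 16-27 |
Completion: P0=2  P1=16  P2=27

2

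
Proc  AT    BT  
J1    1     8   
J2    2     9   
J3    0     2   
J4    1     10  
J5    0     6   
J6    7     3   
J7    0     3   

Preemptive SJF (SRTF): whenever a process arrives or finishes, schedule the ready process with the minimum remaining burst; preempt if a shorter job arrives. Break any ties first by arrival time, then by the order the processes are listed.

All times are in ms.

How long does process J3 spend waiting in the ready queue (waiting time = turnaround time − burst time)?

0

Timeline: | J3 0-2 | J7 2-5 | J5 5-7 | J6 7-10 | J5 10-14 | J1 14-22 | J2 22-31 | J4 31-41 |
Completion: J1=22  J2=31  J3=2  J4=41  J5=14  J6=10  J7=5
Waiting(J3) = turnaround − burst = 2 − 2 = 0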